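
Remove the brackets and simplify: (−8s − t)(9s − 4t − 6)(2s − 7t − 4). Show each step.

−144s^3 + 550s^2t + 384s^2 − 153st^2 − 416st − 192s − 28t^3 − 58t^2 − 24t

(−8s − t)(9s − 4t − 6)(2s − 7t − 4)
= (−72s^2 + 32st + 48s − 9st + 4t^2 + 6t)(2s − 7t − 4)    [distributive law]
= (−72s^2 + 23st + 48s + 4t^2 + 6t)(2s − 7t − 4)    [combine like terms]
= −144s^3 + 504s^2t + 288s^2 + 46s^2t − 161st^2 − 92st + 96s^2 − 336st − 192s + 8st^2 − 28t^3 − 16t^2 + 12st − 42t^2 − 24t    [distributive law]
= −144s^3 + 550s^2t + 384s^2 − 153st^2 − 416st − 192s − 28t^3 − 58t^2 − 24t    [combine like terms]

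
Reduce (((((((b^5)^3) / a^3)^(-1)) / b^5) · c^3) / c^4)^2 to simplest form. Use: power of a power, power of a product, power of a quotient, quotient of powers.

a^6b^(-40)c^(-2)

(((((((b^5)^3) / a^3)^(-1)) / b^5) · c^3) / c^4)^2
= (((((((b^5)^3) / a^3)^(-1)) / b^5) · c^3)^2) / ((c^4)^2)    [power of a quotient]
= (((((((b^5)^3) / a^3)^(-1)) / b^5)^2) · ((c^3)^2)) / ((c^4)^2)    [power of a product]
= (((((((b^5)^3) / a^3)^(-1))^2) / ((b^5)^2)) · ((c^3)^2)) / ((c^4)^2)    [power of a quotient]
= ((((((b^5)^3) / a^3)^(-2)) / ((b^5)^2)) · ((c^3)^2)) / ((c^4)^2)    [power of a power]
= ((((((b^5)^3)^(-2)) / ((a^3)^(-2))) / ((b^5)^2)) · ((c^3)^2)) / ((c^4)^2)    [power of a quotient]
= (((((b^5)^(-6)) / ((a^3)^(-2))) / ((b^5)^2)) · ((c^3)^2)) / ((c^4)^2)    [power of a power]
= (((b^(-30) / ((a^3)^(-2))) / ((b^5)^2)) · ((c^3)^2)) / ((c^4)^2)    [power of a power]
= (((b^(-30) / a^(-6)) / ((b^5)^2)) · ((c^3)^2)) / ((c^4)^2)    [power of a power]
= (((b^(-30) / a^(-6)) / b^10) · ((c^3)^2)) / ((c^4)^2)    [power of a power]
= (((b^(-30) / a^(-6)) / b^10) · c^6) / ((c^4)^2)    [power of a power]
= (((b^(-30) / a^(-6)) / b^10) · c^6) / c^8    [power of a power]
= a^6b^(-40)c^(-2)    [quotient of powers]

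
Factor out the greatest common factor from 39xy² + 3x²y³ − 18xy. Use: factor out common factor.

3xy(13y + xy² − 6)

39xy² + 3x²y³ − 18xy
= 3(13xy² + x²y³ − 6xy)    [factor out 3]
= 3xy(13y + xy² − 6)    [factor out xy]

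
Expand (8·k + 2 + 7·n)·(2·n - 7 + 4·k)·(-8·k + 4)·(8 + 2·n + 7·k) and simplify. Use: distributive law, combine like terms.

1960·k²·n - 1488·k²·n² - 2976·k³·n + 2868·k·n + 568·k·n² + 3536·k² + 1536·k³ - 1032·k - 1792·k⁴ - 1552·n + 88·n² - 448 - 224·k·n³ + 112·n³

(8·k + 2 + 7·n)·(2·n - 7 + 4·k)·(-8·k + 4)·(8 + 2·n + 7·k)
= (16·k·n - 56·k + 32·k² + 4·n - 14 + 8·k + 14·n² - 49·n + 28·k·n)·(-8·k + 4)·(8 + 2·n + 7·k)    [distributive law]
= (44·k·n - 48·k + 32·k² - 45·n - 14 + 14·n²)·(-8·k + 4)·(8 + 2·n + 7·k)    [combine like terms]
= (-352·k²·n + 176·k·n + 384·k² - 192·k - 256·k³ + 128·k² + 360·k·n - 180·n + 112·k - 56 - 112·k·n² + 56·n²)·(8 + 2·n + 7·k)    [distributive law]
= (-352·k²·n + 536·k·n + 512·k² - 80·k - 256·k³ - 180·n - 56 - 112·k·n² + 56·n²)·(8 + 2·n + 7·k)    [combine like terms]
= -2816·k²·n - 704·k²·n² - 2464·k³·n + 4288·k·n + 1072·k·n² + 3752·k²·n + 4096·k² + 1024·k²·n + 3584·k³ - 640·k - 160·k·n - 560·k² - 2048·k³ - 512·k³·n - 1792·k⁴ - 1440·n - 360·n² - 1260·k·n - 448 - 112·n - 392·k - 896·k·n² - 224·k·n³ - 784·k²·n² + 448·n² + 112·n³ + 392·k·n²    [distributive law]
= 1960·k²·n - 1488·k²·n² - 2976·k³·n + 2868·k·n + 568·k·n² + 3536·k² + 1536·k³ - 1032·k - 1792·k⁴ - 1552·n + 88·n² - 448 - 224·k·n³ + 112·n³    [combine like terms]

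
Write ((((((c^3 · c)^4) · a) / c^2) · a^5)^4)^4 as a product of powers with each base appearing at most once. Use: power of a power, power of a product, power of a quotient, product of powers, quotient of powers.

a^96c^224

((((((c^3 · c)^4) · a) / c^2) · a^5)^4)^4
= (((((c^3 · c)^4) · a) / c^2) · a^5)^16    [power of a power]
= (((((c^3 · c)^4) · a) / c^2)^16) · ((a^5)^16)    [power of a product]
= (((((c^3 · c)^4) · a)^16) / ((c^2)^16)) · ((a^5)^16)    [power of a quotient]
= (((((c^3 · c)^4)^16) · (a^16)) / ((c^2)^16)) · ((a^5)^16)    [power of a product]
= ((((c^3 · c)^64) · (a^16)) / ((c^2)^16)) · ((a^5)^16)    [power of a power]
= (((((c^3)^64) · (c^64)) · (a^16)) / ((c^2)^16)) · ((a^5)^16)    [power of a product]
= (((c^192 · (c^64)) · (a^16)) / ((c^2)^16)) · ((a^5)^16)    [power of a power]
= ((c^256 · (a^16)) / ((c^2)^16)) · ((a^5)^16)    [product of powers]
= ((c^256 · a^16) / c^32) · ((a^5)^16)    [power of a power]
= ((c^256 · a^16) / c^32) · a^80    [power of a power]
= a^96c^224    [quotient of powers; product of powers]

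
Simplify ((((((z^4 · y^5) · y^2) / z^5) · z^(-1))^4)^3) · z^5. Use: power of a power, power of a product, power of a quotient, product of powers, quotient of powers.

y^84·z^(-19)

((((((z^4 · y^5) · y^2) / z^5) · z^(-1))^4)^3) · z^5
= (((((z^4 · y^5) · y^2) / z^5) · z^(-1))^12) · z^5    [power of a power]
= (((((z^4 · y^5) · y^2) / z^5)^12) · ((z^(-1))^12)) · z^5    [power of a product]
= (((((z^4 · y^5) · y^2)^12) / ((z^5)^12)) · ((z^(-1))^12)) · z^5    [power of a quotient]
= (((((z^4 · y^5)^12) · ((y^2)^12)) / ((z^5)^12)) · ((z^(-1))^12)) · z^5    [power of a product]
= ((((((z^4)^12) · ((y^5)^12)) · ((y^2)^12)) / ((z^5)^12)) · ((z^(-1))^12)) · z^5    [power of a product]
= ((((z^48 · ((y^5)^12)) · ((y^2)^12)) / ((z^5)^12)) · ((z^(-1))^12)) · z^5    [power of a power]
= ((((z^48 · y^60) · ((y^2)^12)) / ((z^5)^12)) · ((z^(-1))^12)) · z^5    [power of a power]
= ((((z^48 · y^60) · y^24) / ((z^5)^12)) · ((z^(-1))^12)) · z^5    [power of a power]
= ((((z^48 · y^60) · y^24) / z^60) · ((z^(-1))^12)) · z^5    [power of a power]
= ((((z^48 · y^60) · y^24) / z^60) · z^(-12)) · z^5    [power of a power]
= y^84·z^(-19)    [quotient of powers; product of powers]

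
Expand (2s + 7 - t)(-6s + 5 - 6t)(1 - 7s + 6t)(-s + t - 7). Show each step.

(2s + 7 - t)(-6s + 5 - 6t)(1 - 7s + 6t)(-s + t - 7)
= (-12s^2 + 10s - 12st - 42s + 35 - 42t + 6st - 5t + 6t^2)(1 - 7s + 6t)(-s + t - 7)    [distributive law]
= (-12s^2 - 32s - 6st + 35 - 47t + 6t^2)(1 - 7s + 6t)(-s + t - 7)    [combine like terms]
= (-12s^2 + 84s^3 - 72s^2t - 32s + 224s^2 - 192st - 6st + 42s^2t - 36st^2 + 35 - 245s + 210t - 47t + 329st - 282t^2 + 6t^2 - 42st^2 + 36t^3)(-s + t - 7)    [distributive law]
= (212s^2 + 84s^3 - 30s^2t - 277s + 131st - 78st^2 + 35 + 163t - 276t^2 + 36t^3)(-s + t - 7)    [combine like terms]
= -212s^3 + 212s^2t - 1484s^2 - 84s^4 + 84s^3t - 588s^3 + 30s^3t - 30s^2t^2 + 210s^2t + 277s^2 - 277st + 1939s - 131s^2t + 131st^2 - 917st + 78s^2t^2 - 78st^3 + 546st^2 - 35s + 35t - 245 - 163st + 163t^2 - 1141t + 276st^2 - 276t^3 + 1932t^2 - 36st^3 + 36t^4 - 252t^3    [distributive law]
= -800s^3 + 291s^2t - 1207s^2 - 84s^4 + 114s^3t + 48s^2t^2 - 1357st + 1904s + 953st^2 - 114st^3 - 1106t - 245 + 2095t^2 - 528t^3 + 36t^4    [combine like terms]

-800s^3 + 291s^2t - 1207s^2 - 84s^4 + 114s^3t + 48s^2t^2 - 1357st + 1904s + 953st^2 - 114st^3 - 1106t - 245 + 2095t^2 - 528t^3 + 36t^4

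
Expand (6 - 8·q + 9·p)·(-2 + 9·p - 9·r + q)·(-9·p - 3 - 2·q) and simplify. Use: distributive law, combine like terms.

36 - 42·q - 567·p^2 - 81·p·q + 729·p·r + 162·r - 108·q·r - 20·q^2 + 405·p^2·q + 198·p·q^2 - 486·p·q·r - 144·q^2·r + 16·q^3 - 729·p^3 + 729·p^2·r

(6 - 8·q + 9·p)·(-2 + 9·p - 9·r + q)·(-9·p - 3 - 2·q)
= (-12 + 54·p - 54·r + 6·q + 16·q - 72·p·q + 72·q·r - 8·q^2 - 18·p + 81·p^2 - 81·p·r + 9·p·q)·(-9·p - 3 - 2·q)    [distributive law]
= (-12 + 36·p - 54·r + 22·q - 63·p·q + 72·q·r - 8·q^2 + 81·p^2 - 81·p·r)·(-9·p - 3 - 2·q)    [combine like terms]
= 108·p + 36 + 24·q - 324·p^2 - 108·p - 72·p·q + 486·p·r + 162·r + 108·q·r - 198·p·q - 66·q - 44·q^2 + 567·p^2·q + 189·p·q + 126·p·q^2 - 648·p·q·r - 216·q·r - 144·q^2·r + 72·p·q^2 + 24·q^2 + 16·q^3 - 729·p^3 - 243·p^2 - 162·p^2·q + 729·p^2·r + 243·p·r + 162·p·q·r    [distributive law]
= 36 - 42·q - 567·p^2 - 81·p·q + 729·p·r + 162·r - 108·q·r - 20·q^2 + 405·p^2·q + 198·p·q^2 - 486·p·q·r - 144·q^2·r + 16·q^3 - 729·p^3 + 729·p^2·r    [combine like terms]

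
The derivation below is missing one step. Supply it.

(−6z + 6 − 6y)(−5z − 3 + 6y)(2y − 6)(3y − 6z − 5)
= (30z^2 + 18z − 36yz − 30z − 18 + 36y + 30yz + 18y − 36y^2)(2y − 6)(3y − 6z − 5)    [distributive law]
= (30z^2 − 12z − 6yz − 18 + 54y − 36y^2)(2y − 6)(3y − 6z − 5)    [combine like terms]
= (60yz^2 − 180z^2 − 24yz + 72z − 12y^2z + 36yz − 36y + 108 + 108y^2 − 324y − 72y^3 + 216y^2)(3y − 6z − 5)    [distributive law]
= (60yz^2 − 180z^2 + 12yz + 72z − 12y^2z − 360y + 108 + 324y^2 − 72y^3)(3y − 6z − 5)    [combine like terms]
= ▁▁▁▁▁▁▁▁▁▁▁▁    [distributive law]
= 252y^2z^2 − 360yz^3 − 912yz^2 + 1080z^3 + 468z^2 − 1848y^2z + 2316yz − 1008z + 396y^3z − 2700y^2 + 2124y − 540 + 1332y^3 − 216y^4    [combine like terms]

Applying distributive law to the line above:

180y^2z^2 − 360yz^3 − 300yz^2 − 540yz^2 + 1080z^3 + 900z^2 + 36y^2z − 72yz^2 − 60yz + 216yz − 432z^2 − 360z − 36y^3z + 72y^2z^2 + 60y^2z − 1080y^2 + 2160yz + 1800y + 324y − 648z − 540 + 972y^3 − 1944y^2z − 1620y^2 − 216y^4 + 432y^3z + 360y^3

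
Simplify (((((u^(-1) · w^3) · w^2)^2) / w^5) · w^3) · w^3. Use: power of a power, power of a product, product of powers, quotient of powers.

u^(-2)w^11

(((((u^(-1) · w^3) · w^2)^2) / w^5) · w^3) · w^3
= (((((u^(-1) · w^3)^2) · ((w^2)^2)) / w^5) · w^3) · w^3    [power of a product]
= ((((((u^(-1))^2) · ((w^3)^2)) · ((w^2)^2)) / w^5) · w^3) · w^3    [power of a product]
= ((((u^(-2) · ((w^3)^2)) · ((w^2)^2)) / w^5) · w^3) · w^3    [power of a power]
= ((((u^(-2) · w^6) · ((w^2)^2)) / w^5) · w^3) · w^3    [power of a power]
= ((((u^(-2) · w^6) · w^4) / w^5) · w^3) · w^3    [power of a power]
= u^(-2)w^11    [quotient of powers; product of powers]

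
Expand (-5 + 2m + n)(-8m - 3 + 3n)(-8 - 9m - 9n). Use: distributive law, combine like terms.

(-5 + 2m + n)(-8m - 3 + 3n)(-8 - 9m - 9n)
= (40m + 15 - 15n - 16m^2 - 6m + 6mn - 8mn - 3n + 3n^2)(-8 - 9m - 9n)    [distributive law]
= (34m + 15 - 18n - 16m^2 - 2mn + 3n^2)(-8 - 9m - 9n)    [combine like terms]
= -272m - 306m^2 - 306mn - 120 - 135m - 135n + 144n + 162mn + 162n^2 + 128m^2 + 144m^3 + 144m^2n + 16mn + 18m^2n + 18mn^2 - 24n^2 - 27mn^2 - 27n^3    [distributive law]
= -407m - 178m^2 - 128mn - 120 + 9n + 138n^2 + 144m^3 + 162m^2n - 9mn^2 - 27n^3    [combine like terms]

-407m - 178m^2 - 128mn - 120 + 9n + 138n^2 + 144m^3 + 162m^2n - 9mn^2 - 27n^3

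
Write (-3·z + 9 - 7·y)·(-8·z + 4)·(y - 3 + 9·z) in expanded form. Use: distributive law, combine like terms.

(-3·z + 9 - 7·y)·(-8·z + 4)·(y - 3 + 9·z)
= (24·z^2 - 12·z - 72·z + 36 + 56·y·z - 28·y)·(y - 3 + 9·z)    [distributive law]
= (24·z^2 - 84·z + 36 + 56·y·z - 28·y)·(y - 3 + 9·z)    [combine like terms]
= 24·y·z^2 - 72·z^2 + 216·z^3 - 84·y·z + 252·z - 756·z^2 + 36·y - 108 + 324·z + 56·y^2·z - 168·y·z + 504·y·z^2 - 28·y^2 + 84·y - 252·y·z    [distributive law]
= 528·y·z^2 - 828·z^2 + 216·z^3 - 504·y·z + 576·z + 120·y - 108 + 56·y^2·z - 28·y^2    [combine like terms]

528·y·z^2 - 828·z^2 + 216·z^3 - 504·y·z + 576·z + 120·y - 108 + 56·y^2·z - 28·y^2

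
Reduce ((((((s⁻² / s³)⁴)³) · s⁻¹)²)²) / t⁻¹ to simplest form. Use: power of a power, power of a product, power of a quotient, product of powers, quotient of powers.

((((((s⁻² / s³)⁴)³) · s⁻¹)²)²) / t⁻¹
= (((((s⁻² / s³)⁴)³) · s⁻¹)⁴) / t⁻¹    [power of a power]
= (((((s⁻² / s³)⁴)³)⁴) · ((s⁻¹)⁴)) / t⁻¹    [power of a product]
= ((((s⁻² / s³)⁴)¹²) · ((s⁻¹)⁴)) / t⁻¹    [power of a power]
= (((s⁻² / s³)⁴⁸) · ((s⁻¹)⁴)) / t⁻¹    [power of a power]
= ((((s⁻²)⁴⁸) / ((s³)⁴⁸)) · ((s⁻¹)⁴)) / t⁻¹    [power of a quotient]
= ((s⁻⁹⁶ / ((s³)⁴⁸)) · ((s⁻¹)⁴)) / t⁻¹    [power of a power]
= ((s⁻⁹⁶ / s¹⁴⁴) · ((s⁻¹)⁴)) / t⁻¹    [power of a power]
= (s⁻²⁴⁰ · ((s⁻¹)⁴)) / t⁻¹    [quotient of powers]
= (s⁻²⁴⁰ · s⁻⁴) / t⁻¹    [power of a power]
= s⁻²⁴⁴ / t⁻¹    [product of powers]
= s⁻²⁴⁴·t    [quotient of powers]

s⁻²⁴⁴·t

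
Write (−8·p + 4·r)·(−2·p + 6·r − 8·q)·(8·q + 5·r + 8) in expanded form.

128·p²·q + 80·p²·r + 128·p² − 128·p·q·r − 280·p·r² − 448·p·r + 512·p·q² + 512·p·q + 32·q·r² + 120·r³ + 192·r² − 256·q²·r − 256·q·r

(−8·p + 4·r)·(−2·p + 6·r − 8·q)·(8·q + 5·r + 8)
= (16·p² − 48·p·r + 64·p·q − 8·p·r + 24·r² − 32·q·r)·(8·q + 5·r + 8)    [distributive law]
= (16·p² − 56·p·r + 64·p·q + 24·r² − 32·q·r)·(8·q + 5·r + 8)    [combine like terms]
= 128·p²·q + 80·p²·r + 128·p² − 448·p·q·r − 280·p·r² − 448·p·r + 512·p·q² + 320·p·q·r + 512·p·q + 192·q·r² + 120·r³ + 192·r² − 256·q²·r − 160·q·r² − 256·q·r    [distributive law]
= 128·p²·q + 80·p²·r + 128·p² − 128·p·q·r − 280·p·r² − 448·p·r + 512·p·q² + 512·p·q + 32·q·r² + 120·r³ + 192·r² − 256·q²·r − 256·q·r    [combine like terms]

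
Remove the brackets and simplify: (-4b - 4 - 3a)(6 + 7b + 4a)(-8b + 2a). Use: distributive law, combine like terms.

(-4b - 4 - 3a)(6 + 7b + 4a)(-8b + 2a)
= (-24b - 28b² - 16ab - 24 - 28b - 16a - 18a - 21ab - 12a²)(-8b + 2a)    [distributive law]
= (-52b - 28b² - 37ab - 24 - 34a - 12a²)(-8b + 2a)    [combine like terms]
= 416b² - 104ab + 224b³ - 56ab² + 296ab² - 74a²b + 192b - 48a + 272ab - 68a² + 96a²b - 24a³    [distributive law]
= 416b² + 168ab + 224b³ + 240ab² + 22a²b + 192b - 48a - 68a² - 24a³    [combine like terms]

416b² + 168ab + 224b³ + 240ab² + 22a²b + 192b - 48a - 68a² - 24a³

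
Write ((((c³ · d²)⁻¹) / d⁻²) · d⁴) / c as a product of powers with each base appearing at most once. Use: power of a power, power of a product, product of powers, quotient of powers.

((((c³ · d²)⁻¹) / d⁻²) · d⁴) / c
= (((((c³)⁻¹) · ((d²)⁻¹)) / d⁻²) · d⁴) / c    [power of a product]
= (((c⁻³ · ((d²)⁻¹)) / d⁻²) · d⁴) / c    [power of a power]
= (((c⁻³ · d⁻²) / d⁻²) · d⁴) / c    [power of a power]
= c⁻⁴·d⁴    [quotient of powers; product of powers]

c⁻⁴·d⁴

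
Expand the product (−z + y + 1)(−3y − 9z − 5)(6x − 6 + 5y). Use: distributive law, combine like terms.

(−z + y + 1)(−3y − 9z − 5)(6x − 6 + 5y)
= (3yz + 9z^2 + 5z − 3y^2 − 9yz − 5y − 3y − 9z − 5)(6x − 6 + 5y)    [distributive law]
= (−6yz + 9z^2 − 4z − 3y^2 − 8y − 5)(6x − 6 + 5y)    [combine like terms]
= −36xyz + 36yz − 30y^2z + 54xz^2 − 54z^2 + 45yz^2 − 24xz + 24z − 20yz − 18xy^2 + 18y^2 − 15y^3 − 48xy + 48y − 40y^2 − 30x + 30 − 25y    [distributive law]
= −36xyz + 16yz − 30y^2z + 54xz^2 − 54z^2 + 45yz^2 − 24xz + 24z − 18xy^2 − 22y^2 − 15y^3 − 48xy + 23y − 30x + 30    [combine like terms]

−36xyz + 16yz − 30y^2z + 54xz^2 − 54z^2 + 45yz^2 − 24xz + 24z − 18xy^2 − 22y^2 − 15y^3 − 48xy + 23y − 30x + 30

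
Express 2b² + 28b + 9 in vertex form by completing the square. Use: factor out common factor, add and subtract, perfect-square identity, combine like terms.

2(b + 7)² - 89

2b² + 28b + 9
= 2(b² + 14b) + 9    [factor out 2 from the b-terms]
= 2(b² + 14b + 49 - 49) + 9    [add and subtract 49 inside the bracket]
= 2(b + 7)² - 98 + 9    [perfect-square identity]
= 2(b + 7)² - 89    [combine constants]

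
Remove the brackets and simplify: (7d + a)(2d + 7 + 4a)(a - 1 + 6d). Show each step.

(7d + a)(2d + 7 + 4a)(a - 1 + 6d)
= (14d² + 49d + 28ad + 2ad + 7a + 4a²)(a - 1 + 6d)    [distributive law]
= (14d² + 49d + 30ad + 7a + 4a²)(a - 1 + 6d)    [combine like terms]
= 14ad² - 14d² + 84d³ + 49ad - 49d + 294d² + 30a²d - 30ad + 180ad² + 7a² - 7a + 42ad + 4a³ - 4a² + 24a²d    [distributive law]
= 194ad² + 280d² + 84d³ + 61ad - 49d + 54a²d + 3a² - 7a + 4a³    [combine like terms]

194ad² + 280d² + 84d³ + 61ad - 49d + 54a²d + 3a² - 7a + 4a³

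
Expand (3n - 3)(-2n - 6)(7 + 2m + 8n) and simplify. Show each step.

(3n - 3)(-2n - 6)(7 + 2m + 8n)
= (-6n² - 18n + 6n + 18)(7 + 2m + 8n)    [distributive law]
= (-6n² - 12n + 18)(7 + 2m + 8n)    [combine like terms]
= -42n² - 12mn² - 48n³ - 84n - 24mn - 96n² + 126 + 36m + 144n    [distributive law]
= -138n² - 12mn² - 48n³ + 60n - 24mn + 126 + 36m    [combine like terms]

-138n² - 12mn² - 48n³ + 60n - 24mn + 126 + 36m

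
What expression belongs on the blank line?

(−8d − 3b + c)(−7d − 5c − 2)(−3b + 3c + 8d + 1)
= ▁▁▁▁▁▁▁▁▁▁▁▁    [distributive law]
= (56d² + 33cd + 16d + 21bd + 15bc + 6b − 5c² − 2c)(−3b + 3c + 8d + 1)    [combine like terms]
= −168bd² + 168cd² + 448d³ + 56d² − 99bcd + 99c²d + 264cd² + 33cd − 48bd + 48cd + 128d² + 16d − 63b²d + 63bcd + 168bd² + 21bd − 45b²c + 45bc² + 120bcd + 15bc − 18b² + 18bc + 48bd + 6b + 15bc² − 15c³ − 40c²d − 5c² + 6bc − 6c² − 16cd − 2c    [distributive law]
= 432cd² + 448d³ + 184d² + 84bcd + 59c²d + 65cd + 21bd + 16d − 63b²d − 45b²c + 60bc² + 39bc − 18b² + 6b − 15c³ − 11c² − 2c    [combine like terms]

Applying distributive law to the line above:

(56d² + 40cd + 16d + 21bd + 15bc + 6b − 7cd − 5c² − 2c)(−3b + 3c + 8d + 1)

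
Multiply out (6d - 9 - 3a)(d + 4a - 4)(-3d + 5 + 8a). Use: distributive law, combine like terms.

(6d - 9 - 3a)(d + 4a - 4)(-3d + 5 + 8a)
= (6d^2 + 24ad - 24d - 9d - 36a + 36 - 3ad - 12a^2 + 12a)(-3d + 5 + 8a)    [distributive law]
= (6d^2 + 21ad - 33d - 24a + 36 - 12a^2)(-3d + 5 + 8a)    [combine like terms]
= -18d^3 + 30d^2 + 48ad^2 - 63ad^2 + 105ad + 168a^2d + 99d^2 - 165d - 264ad + 72ad - 120a - 192a^2 - 108d + 180 + 288a + 36a^2d - 60a^2 - 96a^3    [distributive law]
= -18d^3 + 129d^2 - 15ad^2 - 87ad + 204a^2d - 273d + 168a - 252a^2 + 180 - 96a^3    [combine like terms]

-18d^3 + 129d^2 - 15ad^2 - 87ad + 204a^2d - 273d + 168a - 252a^2 + 180 - 96a^3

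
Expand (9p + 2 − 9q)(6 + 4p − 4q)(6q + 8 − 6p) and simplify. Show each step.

168pq + 424p − 84p² + 648p²q − 216p³ − 648pq² − 424q + 96 − 84q² + 216q³

(9p + 2 − 9q)(6 + 4p − 4q)(6q + 8 − 6p)
= (54p + 36p² − 36pq + 12 + 8p − 8q − 54q − 36pq + 36q²)(6q + 8 − 6p)    [distributive law]
= (62p + 36p² − 72pq + 12 − 62q + 36q²)(6q + 8 − 6p)    [combine like terms]
= 372pq + 496p − 372p² + 216p²q + 288p² − 216p³ − 432pq² − 576pq + 432p²q + 72q + 96 − 72p − 372q² − 496q + 372pq + 216q³ + 288q² − 216pq²    [distributive law]
= 168pq + 424p − 84p² + 648p²q − 216p³ − 648pq² − 424q + 96 − 84q² + 216q³    [combine like terms]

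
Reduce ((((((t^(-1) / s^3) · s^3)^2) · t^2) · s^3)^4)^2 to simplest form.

((((((t^(-1) / s^3) · s^3)^2) · t^2) · s^3)^4)^2
= (((((t^(-1) / s^3) · s^3)^2) · t^2) · s^3)^8    [power of a power]
= (((((t^(-1) / s^3) · s^3)^2) · t^2)^8) · ((s^3)^8)    [power of a product]
= (((((t^(-1) / s^3) · s^3)^2)^8) · ((t^2)^8)) · ((s^3)^8)    [power of a product]
= ((((t^(-1) / s^3) · s^3)^16) · ((t^2)^8)) · ((s^3)^8)    [power of a power]
= ((((t^(-1) / s^3)^16) · ((s^3)^16)) · ((t^2)^8)) · ((s^3)^8)    [power of a product]
= (((((t^(-1))^16) / ((s^3)^16)) · ((s^3)^16)) · ((t^2)^8)) · ((s^3)^8)    [power of a quotient]
= (((t^(-16) / ((s^3)^16)) · ((s^3)^16)) · ((t^2)^8)) · ((s^3)^8)    [power of a power]
= (((t^(-16) / s^48) · ((s^3)^16)) · ((t^2)^8)) · ((s^3)^8)    [power of a power]
= (((t^(-16) / s^48) · s^48) · ((t^2)^8)) · ((s^3)^8)    [power of a power]
= (((t^(-16) / s^48) · s^48) · t^16) · ((s^3)^8)    [power of a power]
= (((t^(-16) / s^48) · s^48) · t^16) · s^24    [power of a power]
= s^24    [quotient of powers; product of powers]

s^24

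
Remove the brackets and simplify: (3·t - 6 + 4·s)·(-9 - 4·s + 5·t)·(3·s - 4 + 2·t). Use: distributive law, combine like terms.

(3·t - 6 + 4·s)·(-9 - 4·s + 5·t)·(3·s - 4 + 2·t)
= (-27·t - 12·s·t + 15·t² + 54 + 24·s - 30·t - 36·s - 16·s² + 20·s·t)·(3·s - 4 + 2·t)    [distributive law]
= (-57·t + 8·s·t + 15·t² + 54 - 12·s - 16·s²)·(3·s - 4 + 2·t)    [combine like terms]
= -171·s·t + 228·t - 114·t² + 24·s²·t - 32·s·t + 16·s·t² + 45·s·t² - 60·t² + 30·t³ + 162·s - 216 + 108·t - 36·s² + 48·s - 24·s·t - 48·s³ + 64·s² - 32·s²·t    [distributive law]
= -227·s·t + 336·t - 174·t² - 8·s²·t + 61·s·t² + 30·t³ + 210·s - 216 + 28·s² - 48·s³    [combine like terms]

-227·s·t + 336·t - 174·t² - 8·s²·t + 61·s·t² + 30·t³ + 210·s - 216 + 28·s² - 48·s³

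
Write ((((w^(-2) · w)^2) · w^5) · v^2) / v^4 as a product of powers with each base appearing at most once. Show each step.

v^(-2)w^3

((((w^(-2) · w)^2) · w^5) · v^2) / v^4
= (((((w^(-2))^2) · (w^2)) · w^5) · v^2) / v^4    [power of a product]
= (((w^(-4) · (w^2)) · w^5) · v^2) / v^4    [power of a power]
= ((w^(-2) · w^5) · v^2) / v^4    [product of powers]
= (w^3 · v^2) / v^4    [product of powers]
= v^(-2)w^3    [quotient of powers]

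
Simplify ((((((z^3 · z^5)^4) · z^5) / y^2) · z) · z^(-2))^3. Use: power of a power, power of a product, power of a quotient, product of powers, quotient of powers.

y^(-6)·z^108

((((((z^3 · z^5)^4) · z^5) / y^2) · z) · z^(-2))^3
= ((((((z^3 · z^5)^4) · z^5) / y^2) · z)^3) · ((z^(-2))^3)    [power of a product]
= ((((((z^3 · z^5)^4) · z^5) / y^2)^3) · (z^3)) · ((z^(-2))^3)    [power of a product]
= ((((((z^3 · z^5)^4) · z^5)^3) / ((y^2)^3)) · (z^3)) · ((z^(-2))^3)    [power of a quotient]
= ((((((z^3 · z^5)^4)^3) · ((z^5)^3)) / ((y^2)^3)) · (z^3)) · ((z^(-2))^3)    [power of a product]
= (((((z^3 · z^5)^12) · ((z^5)^3)) / ((y^2)^3)) · (z^3)) · ((z^(-2))^3)    [power of a power]
= ((((((z^3)^12) · ((z^5)^12)) · ((z^5)^3)) / ((y^2)^3)) · (z^3)) · ((z^(-2))^3)    [power of a product]
= ((((z^36 · ((z^5)^12)) · ((z^5)^3)) / ((y^2)^3)) · (z^3)) · ((z^(-2))^3)    [power of a power]
= ((((z^36 · z^60) · ((z^5)^3)) / ((y^2)^3)) · (z^3)) · ((z^(-2))^3)    [power of a power]
= (((z^96 · ((z^5)^3)) / ((y^2)^3)) · (z^3)) · ((z^(-2))^3)    [product of powers]
= (((z^96 · z^15) / ((y^2)^3)) · (z^3)) · ((z^(-2))^3)    [power of a power]
= ((z^111 / ((y^2)^3)) · (z^3)) · ((z^(-2))^3)    [product of powers]
= ((z^111 / y^6) · (z^3)) · ((z^(-2))^3)    [power of a power]
= ((z^111 / y^6) · z^3) · z^(-6)    [power of a power]
= y^(-6)·z^108    [quotient of powers; product of powers]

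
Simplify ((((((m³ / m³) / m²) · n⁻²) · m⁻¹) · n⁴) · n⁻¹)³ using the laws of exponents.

((((((m³ / m³) / m²) · n⁻²) · m⁻¹) · n⁴) · n⁻¹)³
= ((((((m³ / m³) / m²) · n⁻²) · m⁻¹) · n⁴)³) · ((n⁻¹)³)    [power of a product]
= ((((((m³ / m³) / m²) · n⁻²) · m⁻¹)³) · ((n⁴)³)) · ((n⁻¹)³)    [power of a product]
= ((((((m³ / m³) / m²) · n⁻²)³) · ((m⁻¹)³)) · ((n⁴)³)) · ((n⁻¹)³)    [power of a product]
= ((((((m³ / m³) / m²)³) · ((n⁻²)³)) · ((m⁻¹)³)) · ((n⁴)³)) · ((n⁻¹)³)    [power of a product]
= ((((((m³ / m³)³) / ((m²)³)) · ((n⁻²)³)) · ((m⁻¹)³)) · ((n⁴)³)) · ((n⁻¹)³)    [power of a quotient]
= (((((((m³)³) / ((m³)³)) / ((m²)³)) · ((n⁻²)³)) · ((m⁻¹)³)) · ((n⁴)³)) · ((n⁻¹)³)    [power of a quotient]
= (((((m⁹ / ((m³)³)) / ((m²)³)) · ((n⁻²)³)) · ((m⁻¹)³)) · ((n⁴)³)) · ((n⁻¹)³)    [power of a power]
= (((((m⁹ / m⁹) / ((m²)³)) · ((n⁻²)³)) · ((m⁻¹)³)) · ((n⁴)³)) · ((n⁻¹)³)    [power of a power]
= ((((m⁰ / ((m²)³)) · ((n⁻²)³)) · ((m⁻¹)³)) · ((n⁴)³)) · ((n⁻¹)³)    [quotient of powers]
= ((((m⁰ / m⁶) · ((n⁻²)³)) · ((m⁻¹)³)) · ((n⁴)³)) · ((n⁻¹)³)    [power of a power]
= (((m⁻⁶ · ((n⁻²)³)) · ((m⁻¹)³)) · ((n⁴)³)) · ((n⁻¹)³)    [quotient of powers]
= (((m⁻⁶ · n⁻⁶) · ((m⁻¹)³)) · ((n⁴)³)) · ((n⁻¹)³)    [power of a power]
= (((m⁻⁶ · n⁻⁶) · m⁻³) · ((n⁴)³)) · ((n⁻¹)³)    [power of a power]
= (((m⁻⁶ · n⁻⁶) · m⁻³) · n¹²) · ((n⁻¹)³)    [power of a power]
= (((m⁻⁶ · n⁻⁶) · m⁻³) · n¹²) · n⁻³    [power of a power]
= m⁻⁹·n³    [product of powers]

m⁻⁹·n³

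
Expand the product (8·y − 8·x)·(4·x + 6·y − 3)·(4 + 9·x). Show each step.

−280·x·y − 144·x²·y + 192·y² + 432·x·y² − 96·y + 88·x² − 288·x³ + 96·x

(8·y − 8·x)·(4·x + 6·y − 3)·(4 + 9·x)
= (32·x·y + 48·y² − 24·y − 32·x² − 48·x·y + 24·x)·(4 + 9·x)    [distributive law]
= (−16·x·y + 48·y² − 24·y − 32·x² + 24·x)·(4 + 9·x)    [combine like terms]
= −64·x·y − 144·x²·y + 192·y² + 432·x·y² − 96·y − 216·x·y − 128·x² − 288·x³ + 96·x + 216·x²    [distributive law]
= −280·x·y − 144·x²·y + 192·y² + 432·x·y² − 96·y + 88·x² − 288·x³ + 96·x    [combine like terms]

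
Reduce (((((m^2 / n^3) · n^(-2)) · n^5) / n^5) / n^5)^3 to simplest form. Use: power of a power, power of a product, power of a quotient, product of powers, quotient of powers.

(((((m^2 / n^3) · n^(-2)) · n^5) / n^5) / n^5)^3
= (((((m^2 / n^3) · n^(-2)) · n^5) / n^5)^3) / ((n^5)^3)    [power of a quotient]
= (((((m^2 / n^3) · n^(-2)) · n^5)^3) / ((n^5)^3)) / ((n^5)^3)    [power of a quotient]
= (((((m^2 / n^3) · n^(-2))^3) · ((n^5)^3)) / ((n^5)^3)) / ((n^5)^3)    [power of a product]
= (((((m^2 / n^3)^3) · ((n^(-2))^3)) · ((n^5)^3)) / ((n^5)^3)) / ((n^5)^3)    [power of a product]
= ((((((m^2)^3) / ((n^3)^3)) · ((n^(-2))^3)) · ((n^5)^3)) / ((n^5)^3)) / ((n^5)^3)    [power of a quotient]
= ((((m^6 / ((n^3)^3)) · ((n^(-2))^3)) · ((n^5)^3)) / ((n^5)^3)) / ((n^5)^3)    [power of a power]
= ((((m^6 / n^9) · ((n^(-2))^3)) · ((n^5)^3)) / ((n^5)^3)) / ((n^5)^3)    [power of a power]
= ((((m^6 / n^9) · n^(-6)) · ((n^5)^3)) / ((n^5)^3)) / ((n^5)^3)    [power of a power]
= ((((m^6 / n^9) · n^(-6)) · n^15) / ((n^5)^3)) / ((n^5)^3)    [power of a power]
= ((((m^6 / n^9) · n^(-6)) · n^15) / n^15) / ((n^5)^3)    [power of a power]
= ((((m^6 / n^9) · n^(-6)) · n^15) / n^15) / n^15    [power of a power]
= m^6·n^(-30)    [quotient of powers; product of powers]

m^6·n^(-30)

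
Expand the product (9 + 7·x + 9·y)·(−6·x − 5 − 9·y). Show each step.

−89·x − 45 − 126·y − 42·x^2 − 117·x·y − 81·y^2

(9 + 7·x + 9·y)·(−6·x − 5 − 9·y)
= −54·x − 45 − 81·y − 42·x^2 − 35·x − 63·x·y − 54·x·y − 45·y − 81·y^2    [distributive law]
= −89·x − 45 − 126·y − 42·x^2 − 117·x·y − 81·y^2    [combine like terms]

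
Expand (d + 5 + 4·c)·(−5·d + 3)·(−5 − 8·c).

25·d^2 + 40·c·d^2 + 110·d + 276·c·d − 75 − 180·c + 160·c^2·d − 96·c^2

(d + 5 + 4·c)·(−5·d + 3)·(−5 − 8·c)
= (−5·d^2 + 3·d − 25·d + 15 − 20·c·d + 12·c)·(−5 − 8·c)    [distributive law]
= (−5·d^2 − 22·d + 15 − 20·c·d + 12·c)·(−5 − 8·c)    [combine like terms]
= 25·d^2 + 40·c·d^2 + 110·d + 176·c·d − 75 − 120·c + 100·c·d + 160·c^2·d − 60·c − 96·c^2    [distributive law]
= 25·d^2 + 40·c·d^2 + 110·d + 276·c·d − 75 − 180·c + 160·c^2·d − 96·c^2    [combine like terms]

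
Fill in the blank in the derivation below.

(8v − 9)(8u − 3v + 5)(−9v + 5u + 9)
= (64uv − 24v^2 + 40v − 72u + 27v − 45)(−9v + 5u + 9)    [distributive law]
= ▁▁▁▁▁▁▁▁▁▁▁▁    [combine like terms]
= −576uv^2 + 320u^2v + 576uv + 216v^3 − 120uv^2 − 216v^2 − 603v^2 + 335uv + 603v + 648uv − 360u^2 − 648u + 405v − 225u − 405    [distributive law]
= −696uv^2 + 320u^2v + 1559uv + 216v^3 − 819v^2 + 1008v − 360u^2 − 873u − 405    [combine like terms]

Applying combine like terms to the line above:

(64uv − 24v^2 + 67v − 72u − 45)(−9v + 5u + 9)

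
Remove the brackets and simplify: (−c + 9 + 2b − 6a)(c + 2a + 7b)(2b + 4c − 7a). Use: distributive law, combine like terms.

(−c + 9 + 2b − 6a)(c + 2a + 7b)(2b + 4c − 7a)
= (−c^2 − 2ac − 7bc + 9c + 18a + 63b + 2bc + 4ab + 14b^2 − 6ac − 12a^2 − 42ab)(2b + 4c − 7a)    [distributive law]
= (−c^2 − 8ac − 5bc + 9c + 18a + 63b − 38ab + 14b^2 − 12a^2)(2b + 4c − 7a)    [combine like terms]
= −2bc^2 − 4c^3 + 7ac^2 − 16abc − 32ac^2 + 56a^2c − 10b^2c − 20bc^2 + 35abc + 18bc + 36c^2 − 63ac + 36ab + 72ac − 126a^2 + 126b^2 + 252bc − 441ab − 76ab^2 − 152abc + 266a^2b + 28b^3 + 56b^2c − 98ab^2 − 24a^2b − 48a^2c + 84a^3    [distributive law]
= −22bc^2 − 4c^3 − 25ac^2 − 133abc + 8a^2c + 46b^2c + 270bc + 36c^2 + 9ac − 405ab − 126a^2 + 126b^2 − 174ab^2 + 242a^2b + 28b^3 + 84a^3    [combine like terms]

−22bc^2 − 4c^3 − 25ac^2 − 133abc + 8a^2c + 46b^2c + 270bc + 36c^2 + 9ac − 405ab − 126a^2 + 126b^2 − 174ab^2 + 242a^2b + 28b^3 + 84a^3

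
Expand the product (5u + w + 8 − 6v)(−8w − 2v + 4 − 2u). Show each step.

−42uw + 2uv + 4u − 10u² − 8w² + 46vw − 60w − 40v + 32 + 12v²

(5u + w + 8 − 6v)(−8w − 2v + 4 − 2u)
= −40uw − 10uv + 20u − 10u² − 8w² − 2vw + 4w − 2uw − 64w − 16v + 32 − 16u + 48vw + 12v² − 24v + 12uv    [distributive law]
= −42uw + 2uv + 4u − 10u² − 8w² + 46vw − 60w − 40v + 32 + 12v²    [combine like terms]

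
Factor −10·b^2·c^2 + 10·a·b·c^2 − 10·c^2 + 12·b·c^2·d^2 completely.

2·c^2(−5·b^2 + 5·a·b − 5 + 6·b·d^2)

−10·b^2·c^2 + 10·a·b·c^2 − 10·c^2 + 12·b·c^2·d^2
= 2(−5·b^2·c^2 + 5·a·b·c^2 − 5·c^2 + 6·b·c^2·d^2)    [factor out 2]
= 2·c^2(−5·b^2 + 5·a·b − 5 + 6·b·d^2)    [factor out c^2]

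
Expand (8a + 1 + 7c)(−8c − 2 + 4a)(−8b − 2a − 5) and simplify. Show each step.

288abc + 72a²c + 224ac + 96ab − 136a² + 64a − 256a²b − 64a³ + 176bc + 110c + 16b + 10 + 448bc² + 112ac² + 280c²

(8a + 1 + 7c)(−8c − 2 + 4a)(−8b − 2a − 5)
= (−64ac − 16a + 32a² − 8c − 2 + 4a − 56c² − 14c + 28ac)(−8b − 2a − 5)    [distributive law]
= (−36ac − 12a + 32a² − 22c − 2 − 56c²)(−8b − 2a − 5)    [combine like terms]
= 288abc + 72a²c + 180ac + 96ab + 24a² + 60a − 256a²b − 64a³ − 160a² + 176bc + 44ac + 110c + 16b + 4a + 10 + 448bc² + 112ac² + 280c²    [distributive law]
= 288abc + 72a²c + 224ac + 96ab − 136a² + 64a − 256a²b − 64a³ + 176bc + 110c + 16b + 10 + 448bc² + 112ac² + 280c²    [combine like terms]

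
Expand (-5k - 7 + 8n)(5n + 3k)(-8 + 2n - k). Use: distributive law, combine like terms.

kn - 42kn^2 - 29k^2n + 141k^2 + 15k^3 + 280n - 390n^2 + 168k + 80n^3

(-5k - 7 + 8n)(5n + 3k)(-8 + 2n - k)
= (-25kn - 15k^2 - 35n - 21k + 40n^2 + 24kn)(-8 + 2n - k)    [distributive law]
= (-kn - 15k^2 - 35n - 21k + 40n^2)(-8 + 2n - k)    [combine like terms]
= 8kn - 2kn^2 + k^2n + 120k^2 - 30k^2n + 15k^3 + 280n - 70n^2 + 35kn + 168k - 42kn + 21k^2 - 320n^2 + 80n^3 - 40kn^2    [distributive law]
= kn - 42kn^2 - 29k^2n + 141k^2 + 15k^3 + 280n - 390n^2 + 168k + 80n^3    [combine like terms]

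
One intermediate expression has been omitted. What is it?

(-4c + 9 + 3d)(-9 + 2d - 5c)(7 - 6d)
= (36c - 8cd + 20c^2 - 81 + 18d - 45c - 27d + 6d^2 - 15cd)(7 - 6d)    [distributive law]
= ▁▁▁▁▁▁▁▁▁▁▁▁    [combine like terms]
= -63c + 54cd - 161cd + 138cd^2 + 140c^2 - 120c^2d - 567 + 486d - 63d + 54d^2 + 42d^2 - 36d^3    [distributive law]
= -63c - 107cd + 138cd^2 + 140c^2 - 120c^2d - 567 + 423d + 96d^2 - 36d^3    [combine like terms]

After combine like terms, the bracketed line is:

(-9c - 23cd + 20c^2 - 81 - 9d + 6d^2)(7 - 6d)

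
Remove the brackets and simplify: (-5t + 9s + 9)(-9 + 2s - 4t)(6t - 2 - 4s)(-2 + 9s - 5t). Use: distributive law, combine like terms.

(-5t + 9s + 9)(-9 + 2s - 4t)(6t - 2 - 4s)(-2 + 9s - 5t)
= (45t - 10st + 20t^2 - 81s + 18s^2 - 36st - 81 + 18s - 36t)(6t - 2 - 4s)(-2 + 9s - 5t)    [distributive law]
= (9t - 46st + 20t^2 - 63s + 18s^2 - 81)(6t - 2 - 4s)(-2 + 9s - 5t)    [combine like terms]
= (54t^2 - 18t - 36st - 276st^2 + 92st + 184s^2t + 120t^3 - 40t^2 - 80st^2 - 378st + 126s + 252s^2 + 108s^2t - 36s^2 - 72s^3 - 486t + 162 + 324s)(-2 + 9s - 5t)    [distributive law]
= (14t^2 - 504t - 322st - 356st^2 + 292s^2t + 120t^3 + 450s + 216s^2 - 72s^3 + 162)(-2 + 9s - 5t)    [combine like terms]
= -28t^2 + 126st^2 - 70t^3 + 1008t - 4536st + 2520t^2 + 644st - 2898s^2t + 1610st^2 + 712st^2 - 3204s^2t^2 + 1780st^3 - 584s^2t + 2628s^3t - 1460s^2t^2 - 240t^3 + 1080st^3 - 600t^4 - 900s + 4050s^2 - 2250st - 432s^2 + 1944s^3 - 1080s^2t + 144s^3 - 648s^4 + 360s^3t - 324 + 1458s - 810t    [distributive law]
= 2492t^2 + 2448st^2 - 310t^3 + 198t - 6142st - 4562s^2t - 4664s^2t^2 + 2860st^3 + 2988s^3t - 600t^4 + 558s + 3618s^2 + 2088s^3 - 648s^4 - 324    [combine like terms]

2492t^2 + 2448st^2 - 310t^3 + 198t - 6142st - 4562s^2t - 4664s^2t^2 + 2860st^3 + 2988s^3t - 600t^4 + 558s + 3618s^2 + 2088s^3 - 648s^4 - 324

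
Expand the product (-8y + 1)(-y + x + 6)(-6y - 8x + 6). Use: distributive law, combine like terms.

(-8y + 1)(-y + x + 6)(-6y - 8x + 6)
= (8y^2 - 8xy - 48y - y + x + 6)(-6y - 8x + 6)    [distributive law]
= (8y^2 - 8xy - 49y + x + 6)(-6y - 8x + 6)    [combine like terms]
= -48y^3 - 64xy^2 + 48y^2 + 48xy^2 + 64x^2y - 48xy + 294y^2 + 392xy - 294y - 6xy - 8x^2 + 6x - 36y - 48x + 36    [distributive law]
= -48y^3 - 16xy^2 + 342y^2 + 64x^2y + 338xy - 330y - 8x^2 - 42x + 36    [combine like terms]

-48y^3 - 16xy^2 + 342y^2 + 64x^2y + 338xy - 330y - 8x^2 - 42x + 36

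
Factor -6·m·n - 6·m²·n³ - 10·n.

-6·m·n - 6·m²·n³ - 10·n
= 2(-3·m·n - 3·m²·n³ - 5·n)    [factor out 2]
= 2·n(-3·m - 3·m²·n² - 5)    [factor out n]

2·n(-3·m - 3·m²·n² - 5)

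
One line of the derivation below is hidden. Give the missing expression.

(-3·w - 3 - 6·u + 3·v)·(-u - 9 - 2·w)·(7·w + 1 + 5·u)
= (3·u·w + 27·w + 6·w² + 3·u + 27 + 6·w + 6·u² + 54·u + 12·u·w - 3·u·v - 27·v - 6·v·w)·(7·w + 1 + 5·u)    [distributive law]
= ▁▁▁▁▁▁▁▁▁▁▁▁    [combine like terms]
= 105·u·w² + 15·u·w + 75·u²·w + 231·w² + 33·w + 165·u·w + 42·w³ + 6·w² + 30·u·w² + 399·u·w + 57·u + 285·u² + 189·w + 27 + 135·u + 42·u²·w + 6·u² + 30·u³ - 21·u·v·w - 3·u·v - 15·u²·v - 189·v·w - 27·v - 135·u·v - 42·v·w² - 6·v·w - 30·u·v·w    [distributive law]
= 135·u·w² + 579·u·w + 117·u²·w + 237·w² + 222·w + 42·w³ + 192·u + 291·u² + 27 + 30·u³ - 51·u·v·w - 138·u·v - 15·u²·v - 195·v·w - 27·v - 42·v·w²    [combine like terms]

By combine like terms:

(15·u·w + 33·w + 6·w² + 57·u + 27 + 6·u² - 3·u·v - 27·v - 6·v·w)·(7·w + 1 + 5·u)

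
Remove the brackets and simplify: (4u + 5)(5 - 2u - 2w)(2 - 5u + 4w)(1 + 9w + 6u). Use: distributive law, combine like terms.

195u - 391uw - 696u² - 142u²w - 356u³ + 394uw² + 408u³w + 240u⁴ - 120u²w² - 288uw³ + 50 + 530w + 680w² - 360w³

(4u + 5)(5 - 2u - 2w)(2 - 5u + 4w)(1 + 9w + 6u)
= (20u - 8u² - 8uw + 25 - 10u - 10w)(2 - 5u + 4w)(1 + 9w + 6u)    [distributive law]
= (10u - 8u² - 8uw + 25 - 10w)(2 - 5u + 4w)(1 + 9w + 6u)    [combine like terms]
= (20u - 50u² + 40uw - 16u² + 40u³ - 32u²w - 16uw + 40u²w - 32uw² + 50 - 125u + 100w - 20w + 50uw - 40w²)(1 + 9w + 6u)    [distributive law]
= (-105u - 66u² + 74uw + 40u³ + 8u²w - 32uw² + 50 + 80w - 40w²)(1 + 9w + 6u)    [combine like terms]
= -105u - 945uw - 630u² - 66u² - 594u²w - 396u³ + 74uw + 666uw² + 444u²w + 40u³ + 360u³w + 240u⁴ + 8u²w + 72u²w² + 48u³w - 32uw² - 288uw³ - 192u²w² + 50 + 450w + 300u + 80w + 720w² + 480uw - 40w² - 360w³ - 240uw²    [distributive law]
= 195u - 391uw - 696u² - 142u²w - 356u³ + 394uw² + 408u³w + 240u⁴ - 120u²w² - 288uw³ + 50 + 530w + 680w² - 360w³    [combine like terms]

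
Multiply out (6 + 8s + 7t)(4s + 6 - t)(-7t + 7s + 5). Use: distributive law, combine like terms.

(6 + 8s + 7t)(4s + 6 - t)(-7t + 7s + 5)
= (24s + 36 - 6t + 32s^2 + 48s - 8st + 28st + 42t - 7t^2)(-7t + 7s + 5)    [distributive law]
= (72s + 36 + 36t + 32s^2 + 20st - 7t^2)(-7t + 7s + 5)    [combine like terms]
= -504st + 504s^2 + 360s - 252t + 252s + 180 - 252t^2 + 252st + 180t - 224s^2t + 224s^3 + 160s^2 - 140st^2 + 140s^2t + 100st + 49t^3 - 49st^2 - 35t^2    [distributive law]
= -152st + 664s^2 + 612s - 72t + 180 - 287t^2 - 84s^2t + 224s^3 - 189st^2 + 49t^3    [combine like terms]

-152st + 664s^2 + 612s - 72t + 180 - 287t^2 - 84s^2t + 224s^3 - 189st^2 + 49t^3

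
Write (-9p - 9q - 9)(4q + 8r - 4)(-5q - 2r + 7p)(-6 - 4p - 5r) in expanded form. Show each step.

(-9p - 9q - 9)(4q + 8r - 4)(-5q - 2r + 7p)(-6 - 4p - 5r)
= (-36pq - 72pr + 36p - 36q² - 72qr + 36q - 36q - 72r + 36)(-5q - 2r + 7p)(-6 - 4p - 5r)    [distributive law]
= (-36pq - 72pr + 36p - 36q² - 72qr - 72r + 36)(-5q - 2r + 7p)(-6 - 4p - 5r)    [combine like terms]
= (180pq² + 72pqr - 252p²q + 360pqr + 144pr² - 504p²r - 180pq - 72pr + 252p² + 180q³ + 72q²r - 252pq² + 360q²r + 144qr² - 504pqr + 360qr + 144r² - 504pr - 180q - 72r + 252p)(-6 - 4p - 5r)    [distributive law]
= (-72pq² - 72pqr - 252p²q + 144pr² - 504p²r - 180pq - 576pr + 252p² + 180q³ + 432q²r + 144qr² + 360qr + 144r² - 180q - 72r + 252p)(-6 - 4p - 5r)    [combine like terms]
= 432pq² + 288p²q² + 360pq²r + 432pqr + 288p²qr + 360pqr² + 1512p²q + 1008p³q + 1260p²qr - 864pr² - 576p²r² - 720pr³ + 3024p²r + 2016p³r + 2520p²r² + 1080pq + 720p²q + 900pqr + 3456pr + 2304p²r + 2880pr² - 1512p² - 1008p³ - 1260p²r - 1080q³ - 720pq³ - 900q³r - 2592q²r - 1728pq²r - 2160q²r² - 864qr² - 576pqr² - 720qr³ - 2160qr - 1440pqr - 1800qr² - 864r² - 576pr² - 720r³ + 1080q + 720pq + 900qr + 432r + 288pr + 360r² - 1512p - 1008p² - 1260pr    [distributive law]
= 432pq² + 288p²q² - 1368pq²r - 108pqr + 1548p²qr - 216pqr² + 2232p²q + 1008p³q + 1440pr² + 1944p²r² - 720pr³ + 4068p²r + 2016p³r + 1800pq + 2484pr - 2520p² - 1008p³ - 1080q³ - 720pq³ - 900q³r - 2592q²r - 2160q²r² - 2664qr² - 720qr³ - 1260qr - 504r² - 720r³ + 1080q + 432r - 1512p    [combine like terms]

432pq² + 288p²q² - 1368pq²r - 108pqr + 1548p²qr - 216pqr² + 2232p²q + 1008p³q + 1440pr² + 1944p²r² - 720pr³ + 4068p²r + 2016p³r + 1800pq + 2484pr - 2520p² - 1008p³ - 1080q³ - 720pq³ - 900q³r - 2592q²r - 2160q²r² - 2664qr² - 720qr³ - 1260qr - 504r² - 720r³ + 1080q + 432r - 1512p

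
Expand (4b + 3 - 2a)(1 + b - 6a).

(4b + 3 - 2a)(1 + b - 6a)
= 4b + 4b^2 - 24ab + 3 + 3b - 18a - 2a - 2ab + 12a^2    [distributive law]
= 7b + 4b^2 - 26ab + 3 - 20a + 12a^2    [combine like terms]

7b + 4b^2 - 26ab + 3 - 20a + 12a^2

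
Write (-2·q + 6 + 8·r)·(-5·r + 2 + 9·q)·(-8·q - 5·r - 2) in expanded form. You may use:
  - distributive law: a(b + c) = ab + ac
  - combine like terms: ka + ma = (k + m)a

-566·q^2·r - 90·q·r^2 - 302·q·r - 364·q^2 - 196·q + 144·q^3 + 150·r^2 - 32·r - 24 + 200·r^3

(-2·q + 6 + 8·r)·(-5·r + 2 + 9·q)·(-8·q - 5·r - 2)
= (10·q·r - 4·q - 18·q^2 - 30·r + 12 + 54·q - 40·r^2 + 16·r + 72·q·r)·(-8·q - 5·r - 2)    [distributive law]
= (82·q·r + 50·q - 18·q^2 - 14·r + 12 - 40·r^2)·(-8·q - 5·r - 2)    [combine like terms]
= -656·q^2·r - 410·q·r^2 - 164·q·r - 400·q^2 - 250·q·r - 100·q + 144·q^3 + 90·q^2·r + 36·q^2 + 112·q·r + 70·r^2 + 28·r - 96·q - 60·r - 24 + 320·q·r^2 + 200·r^3 + 80·r^2    [distributive law]
= -566·q^2·r - 90·q·r^2 - 302·q·r - 364·q^2 - 196·q + 144·q^3 + 150·r^2 - 32·r - 24 + 200·r^3    [combine like terms]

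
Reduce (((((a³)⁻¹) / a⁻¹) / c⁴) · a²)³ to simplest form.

(((((a³)⁻¹) / a⁻¹) / c⁴) · a²)³
= (((((a³)⁻¹) / a⁻¹) / c⁴)³) · ((a²)³)    [power of a product]
= (((((a³)⁻¹) / a⁻¹)³) / ((c⁴)³)) · ((a²)³)    [power of a quotient]
= (((((a³)⁻¹)³) / ((a⁻¹)³)) / ((c⁴)³)) · ((a²)³)    [power of a quotient]
= ((((a³)⁻³) / ((a⁻¹)³)) / ((c⁴)³)) · ((a²)³)    [power of a power]
= ((a⁻⁹ / ((a⁻¹)³)) / ((c⁴)³)) · ((a²)³)    [power of a power]
= ((a⁻⁹ / a⁻³) / ((c⁴)³)) · ((a²)³)    [power of a power]
= (a⁻⁶ / ((c⁴)³)) · ((a²)³)    [quotient of powers]
= (a⁻⁶ / c¹²) · ((a²)³)    [power of a power]
= (a⁻⁶ / c¹²) · a⁶    [power of a power]
= c⁻¹²    [quotient of powers; product of powers]

c⁻¹²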